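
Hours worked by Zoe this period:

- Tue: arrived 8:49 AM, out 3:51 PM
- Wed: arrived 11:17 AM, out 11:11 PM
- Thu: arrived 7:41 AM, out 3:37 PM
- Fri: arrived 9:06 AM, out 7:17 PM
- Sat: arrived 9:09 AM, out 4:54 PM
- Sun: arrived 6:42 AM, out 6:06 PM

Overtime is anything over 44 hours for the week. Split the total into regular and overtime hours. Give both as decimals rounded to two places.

Tue: 8:49 AM–3:51 PM = 7 h 2 min
Wed: 11:17 AM–11:11 PM = 11 h 54 min
Thu: 7:41 AM–3:37 PM = 7 h 56 min
Fri: 9:06 AM–7:17 PM = 10 h 11 min
Sat: 9:09 AM–4:54 PM = 7 h 45 min
Sun: 6:42 AM–6:06 PM = 11 h 24 min
Total worked: 56 h 12 min = 56.20 h.
Threshold 44 h → overtime 12 h 12 min, regular 44 h 0 min.

Regular 44.00 hours, overtime 12.20 hours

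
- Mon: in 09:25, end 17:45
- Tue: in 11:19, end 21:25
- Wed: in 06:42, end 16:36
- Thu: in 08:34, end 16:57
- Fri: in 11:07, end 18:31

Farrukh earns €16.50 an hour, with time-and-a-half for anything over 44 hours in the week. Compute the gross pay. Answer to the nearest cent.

€728.89

Mon: 09:25–17:45 = 8 h 20 min
Tue: 11:19–21:25 = 10 h 6 min
Wed: 06:42–16:36 = 9 h 54 min
Thu: 08:34–16:57 = 8 h 23 min
Fri: 11:07–18:31 = 7 h 24 min
Total worked: 44 h 7 min = 2647 min.
Regular 44 h 0 min = 2640 min at €16.50/h; overtime 0 h 7 min = 7 min at €24.75/h.
Pay = (2640 × €16.50 + 7 × €24.75) ÷ 60 = €728.89.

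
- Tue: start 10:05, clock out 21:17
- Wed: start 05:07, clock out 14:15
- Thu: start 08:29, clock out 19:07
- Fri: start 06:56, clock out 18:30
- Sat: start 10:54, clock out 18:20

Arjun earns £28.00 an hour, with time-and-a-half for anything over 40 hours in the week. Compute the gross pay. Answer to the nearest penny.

Tue: 10:05–21:17 = 11 h 12 min
Wed: 05:07–14:15 = 9 h 8 min
Thu: 08:29–19:07 = 10 h 38 min
Fri: 06:56–18:30 = 11 h 34 min
Sat: 10:54–18:20 = 7 h 26 min
Total worked: 49 h 58 min = 2998 min.
Regular 40 h 0 min = 2400 min at £28.00/h; overtime 9 h 58 min = 598 min at £42.00/h.
Pay = (2400 × £28.00 + 598 × £42.00) ÷ 60 = £1538.60.

£1538.60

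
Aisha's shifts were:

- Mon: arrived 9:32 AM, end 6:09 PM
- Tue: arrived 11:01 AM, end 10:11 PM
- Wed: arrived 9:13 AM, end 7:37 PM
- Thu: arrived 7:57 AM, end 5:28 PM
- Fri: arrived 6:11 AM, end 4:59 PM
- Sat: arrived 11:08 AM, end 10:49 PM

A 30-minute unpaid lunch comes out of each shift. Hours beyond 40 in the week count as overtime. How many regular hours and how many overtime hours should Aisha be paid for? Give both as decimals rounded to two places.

Mon: 9:32 AM–6:09 PM = 8 h 37 min; less 30 min break → 8 h 7 min
Tue: 11:01 AM–10:11 PM = 11 h 10 min; less 30 min break → 10 h 40 min
Wed: 9:13 AM–7:37 PM = 10 h 24 min; less 30 min break → 9 h 54 min
Thu: 7:57 AM–5:28 PM = 9 h 31 min; less 30 min break → 9 h 1 min
Fri: 6:11 AM–4:59 PM = 10 h 48 min; less 30 min break → 10 h 18 min
Sat: 11:08 AM–10:49 PM = 11 h 41 min; less 30 min break → 11 h 11 min
Total worked: 59 h 11 min = 59.18 h.
Threshold 40 h → overtime 19 h 11 min, regular 40 h 0 min.

Regular 40.00 hours, overtime 19.18 hours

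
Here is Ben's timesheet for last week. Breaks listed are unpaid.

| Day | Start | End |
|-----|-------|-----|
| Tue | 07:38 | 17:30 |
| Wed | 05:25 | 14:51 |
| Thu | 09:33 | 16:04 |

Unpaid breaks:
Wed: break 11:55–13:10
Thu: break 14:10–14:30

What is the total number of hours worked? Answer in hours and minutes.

Tue: 07:38–17:30 = 9 h 52 min
Wed: 05:25–14:51 = 9 h 26 min; less 75 min break → 8 h 11 min
Thu: 09:33–16:04 = 6 h 31 min; less 20 min break → 6 h 11 min
Total: 9 h 52 min + 8 h 11 min + 6 h 11 min = 24 h 14 min.

24 h 14 min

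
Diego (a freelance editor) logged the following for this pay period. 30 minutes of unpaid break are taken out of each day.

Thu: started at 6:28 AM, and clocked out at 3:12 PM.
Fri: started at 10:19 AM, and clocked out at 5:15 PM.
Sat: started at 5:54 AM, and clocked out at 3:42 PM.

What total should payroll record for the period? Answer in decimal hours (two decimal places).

23.97 hours

Thu: 6:28 AM–3:12 PM = 8 h 44 min; less 30 min break → 8 h 14 min
Fri: 10:19 AM–5:15 PM = 6 h 56 min; less 30 min break → 6 h 26 min
Sat: 5:54 AM–3:42 PM = 9 h 48 min; less 30 min break → 9 h 18 min
Total: 8 h 14 min + 6 h 26 min + 9 h 18 min = 23 h 58 min.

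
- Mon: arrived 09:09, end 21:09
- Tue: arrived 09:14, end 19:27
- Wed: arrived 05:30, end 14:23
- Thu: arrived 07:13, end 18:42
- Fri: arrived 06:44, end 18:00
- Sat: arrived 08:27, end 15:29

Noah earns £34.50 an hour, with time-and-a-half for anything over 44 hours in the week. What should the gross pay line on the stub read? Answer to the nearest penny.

Mon: 09:09–21:09 = 12 h 0 min
Tue: 09:14–19:27 = 10 h 13 min
Wed: 05:30–14:23 = 8 h 53 min
Thu: 07:13–18:42 = 11 h 29 min
Fri: 06:44–18:00 = 11 h 16 min
Sat: 08:27–15:29 = 7 h 2 min
Total worked: 60 h 53 min = 3653 min.
Regular 44 h 0 min = 2640 min at £34.50/h; overtime 16 h 53 min = 1013 min at £51.75/h.
Pay = (2640 × £34.50 + 1013 × £51.75) ÷ 60 = £2391.71.

£2391.71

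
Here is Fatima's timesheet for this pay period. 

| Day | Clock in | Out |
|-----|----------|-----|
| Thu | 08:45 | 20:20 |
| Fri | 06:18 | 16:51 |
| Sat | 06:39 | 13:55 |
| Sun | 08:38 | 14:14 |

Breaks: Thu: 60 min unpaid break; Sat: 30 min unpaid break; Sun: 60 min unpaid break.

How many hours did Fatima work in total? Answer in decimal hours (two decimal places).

Thu: 08:45–20:20 = 11 h 35 min; less 60 min break → 10 h 35 min
Fri: 06:18–16:51 = 10 h 33 min
Sat: 06:39–13:55 = 7 h 16 min; less 30 min break → 6 h 46 min
Sun: 08:38–14:14 = 5 h 36 min; less 60 min break → 4 h 36 min
Total: 10 h 35 min + 10 h 33 min + 6 h 46 min + 4 h 36 min = 32 h 30 min.

32.50 hours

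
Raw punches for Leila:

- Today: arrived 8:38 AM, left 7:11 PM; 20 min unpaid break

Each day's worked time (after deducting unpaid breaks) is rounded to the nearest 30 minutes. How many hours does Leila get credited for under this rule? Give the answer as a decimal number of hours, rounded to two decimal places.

10.00 hours

Today: 8:38 AM–7:11 PM = 10 h 33 min − 20 min = 10 h 13 min → rounds to 10 h 0 min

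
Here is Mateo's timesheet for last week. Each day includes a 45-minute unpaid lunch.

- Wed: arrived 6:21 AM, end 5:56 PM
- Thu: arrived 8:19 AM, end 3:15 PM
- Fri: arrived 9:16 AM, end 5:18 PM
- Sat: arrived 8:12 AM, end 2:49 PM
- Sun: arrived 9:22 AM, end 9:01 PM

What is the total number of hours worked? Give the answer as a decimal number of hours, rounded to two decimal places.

Wed: 6:21 AM–5:56 PM = 11 h 35 min; less 45 min break → 10 h 50 min
Thu: 8:19 AM–3:15 PM = 6 h 56 min; less 45 min break → 6 h 11 min
Fri: 9:16 AM–5:18 PM = 8 h 2 min; less 45 min break → 7 h 17 min
Sat: 8:12 AM–2:49 PM = 6 h 37 min; less 45 min break → 5 h 52 min
Sun: 9:22 AM–9:01 PM = 11 h 39 min; less 45 min break → 10 h 54 min
Total: 10 h 50 min + 6 h 11 min + 7 h 17 min + 5 h 52 min + 10 h 54 min = 41 h 4 min.

41.07 hours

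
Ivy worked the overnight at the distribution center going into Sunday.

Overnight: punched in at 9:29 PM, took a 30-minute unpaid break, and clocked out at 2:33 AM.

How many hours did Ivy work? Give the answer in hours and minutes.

Overnight: 9:29 PM → midnight = 2 h 31 min; midnight → 2:33 AM = 2 h 33 min; span 5 h 4 min; less 30 min break → 4 h 34 min

4 h 34 min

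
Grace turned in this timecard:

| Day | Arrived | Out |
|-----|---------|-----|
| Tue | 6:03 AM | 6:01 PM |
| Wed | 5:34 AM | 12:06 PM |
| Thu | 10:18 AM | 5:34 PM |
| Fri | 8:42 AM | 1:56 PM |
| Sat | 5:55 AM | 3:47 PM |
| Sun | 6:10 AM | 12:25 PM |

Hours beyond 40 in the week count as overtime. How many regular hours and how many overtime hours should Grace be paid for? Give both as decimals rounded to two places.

Tue: 6:03 AM–6:01 PM = 11 h 58 min
Wed: 5:34 AM–12:06 PM = 6 h 32 min
Thu: 10:18 AM–5:34 PM = 7 h 16 min
Fri: 8:42 AM–1:56 PM = 5 h 14 min
Sat: 5:55 AM–3:47 PM = 9 h 52 min
Sun: 6:10 AM–12:25 PM = 6 h 15 min
Total worked: 47 h 7 min = 47.12 h.
Threshold 40 h → overtime 7 h 7 min, regular 40 h 0 min.

Regular 40.00 hours, overtime 7.12 hours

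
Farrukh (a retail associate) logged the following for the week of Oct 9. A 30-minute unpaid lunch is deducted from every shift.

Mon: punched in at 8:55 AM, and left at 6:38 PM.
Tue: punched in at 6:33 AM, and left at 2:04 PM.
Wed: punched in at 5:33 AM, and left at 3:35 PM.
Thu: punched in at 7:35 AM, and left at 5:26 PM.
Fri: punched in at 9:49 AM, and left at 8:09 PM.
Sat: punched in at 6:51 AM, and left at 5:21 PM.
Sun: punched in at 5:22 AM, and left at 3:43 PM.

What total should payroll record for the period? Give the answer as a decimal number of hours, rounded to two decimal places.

Mon: 8:55 AM–6:38 PM = 9 h 43 min; less 30 min break → 9 h 13 min
Tue: 6:33 AM–2:04 PM = 7 h 31 min; less 30 min break → 7 h 1 min
Wed: 5:33 AM–3:35 PM = 10 h 2 min; less 30 min break → 9 h 32 min
Thu: 7:35 AM–5:26 PM = 9 h 51 min; less 30 min break → 9 h 21 min
Fri: 9:49 AM–8:09 PM = 10 h 20 min; less 30 min break → 9 h 50 min
Sat: 6:51 AM–5:21 PM = 10 h 30 min; less 30 min break → 10 h 0 min
Sun: 5:22 AM–3:43 PM = 10 h 21 min; less 30 min break → 9 h 51 min
Total: 9 h 13 min + 7 h 1 min + 9 h 32 min + 9 h 21 min + 9 h 50 min + 10 h 0 min + 9 h 51 min = 64 h 48 min.

64.80 hours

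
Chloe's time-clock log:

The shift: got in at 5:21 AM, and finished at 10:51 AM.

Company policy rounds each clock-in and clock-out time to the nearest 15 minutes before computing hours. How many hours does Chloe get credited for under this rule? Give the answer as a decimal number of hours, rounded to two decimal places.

5.50 hours

The shift: in 5:21 AM→5:15 AM, out 10:51 AM→10:45 AM; 5 h 30 min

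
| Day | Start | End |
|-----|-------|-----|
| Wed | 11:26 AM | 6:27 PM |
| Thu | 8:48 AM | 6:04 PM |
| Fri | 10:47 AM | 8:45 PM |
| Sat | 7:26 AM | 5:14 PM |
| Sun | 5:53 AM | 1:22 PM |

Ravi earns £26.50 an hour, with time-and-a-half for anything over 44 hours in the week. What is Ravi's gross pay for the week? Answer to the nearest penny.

£1153.63

Wed: 11:26 AM–6:27 PM = 7 h 1 min
Thu: 8:48 AM–6:04 PM = 9 h 16 min
Fri: 10:47 AM–8:45 PM = 9 h 58 min
Sat: 7:26 AM–5:14 PM = 9 h 48 min
Sun: 5:53 AM–1:22 PM = 7 h 29 min
Total worked: 43 h 32 min = 2612 min.
Regular 43 h 32 min = 2612 min at £26.50/h; overtime 0 h 0 min = 0 min at £39.75/h.
Pay = (2612 × £26.50 + 0 × £39.75) ÷ 60 = £1153.63.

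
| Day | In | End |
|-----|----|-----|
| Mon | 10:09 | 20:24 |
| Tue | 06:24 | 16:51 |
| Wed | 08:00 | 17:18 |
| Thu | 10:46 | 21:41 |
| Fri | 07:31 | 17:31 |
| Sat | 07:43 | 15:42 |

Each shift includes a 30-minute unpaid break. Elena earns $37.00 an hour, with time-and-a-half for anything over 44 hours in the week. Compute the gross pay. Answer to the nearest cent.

Mon: 10:09–20:24 = 10 h 15 min; less 30 min break → 9 h 45 min
Tue: 06:24–16:51 = 10 h 27 min; less 30 min break → 9 h 57 min
Wed: 08:00–17:18 = 9 h 18 min; less 30 min break → 8 h 48 min
Thu: 10:46–21:41 = 10 h 55 min; less 30 min break → 10 h 25 min
Fri: 07:31–17:31 = 10 h 0 min; less 30 min break → 9 h 30 min
Sat: 07:43–15:42 = 7 h 59 min; less 30 min break → 7 h 29 min
Total worked: 55 h 54 min = 3354 min.
Regular 44 h 0 min = 2640 min at $37.00/h; overtime 11 h 54 min = 714 min at $55.50/h.
Pay = (2640 × $37.00 + 714 × $55.50) ÷ 60 = $2288.45.

$2288.45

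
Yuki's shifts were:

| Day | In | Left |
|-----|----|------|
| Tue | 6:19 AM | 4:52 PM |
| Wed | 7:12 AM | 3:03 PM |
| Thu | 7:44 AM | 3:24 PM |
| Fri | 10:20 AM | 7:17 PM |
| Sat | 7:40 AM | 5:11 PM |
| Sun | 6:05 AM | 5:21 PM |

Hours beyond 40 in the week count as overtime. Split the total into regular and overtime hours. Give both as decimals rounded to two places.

Regular 40.00 hours, overtime 15.80 hours

Tue: 6:19 AM–4:52 PM = 10 h 33 min
Wed: 7:12 AM–3:03 PM = 7 h 51 min
Thu: 7:44 AM–3:24 PM = 7 h 40 min
Fri: 10:20 AM–7:17 PM = 8 h 57 min
Sat: 7:40 AM–5:11 PM = 9 h 31 min
Sun: 6:05 AM–5:21 PM = 11 h 16 min
Total worked: 55 h 48 min = 55.80 h.
Threshold 40 h → overtime 15 h 48 min, regular 40 h 0 min.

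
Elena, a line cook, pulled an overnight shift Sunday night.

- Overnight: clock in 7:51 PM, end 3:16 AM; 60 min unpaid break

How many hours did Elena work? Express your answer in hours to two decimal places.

Overnight: 7:51 PM → midnight = 4 h 9 min; midnight → 3:16 AM = 3 h 16 min; span 7 h 25 min; less 60 min break → 6 h 25 min

6.42 hours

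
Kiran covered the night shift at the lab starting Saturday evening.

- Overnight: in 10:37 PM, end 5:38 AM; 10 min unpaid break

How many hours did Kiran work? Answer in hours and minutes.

6 h 51 min

Overnight: 10:37 PM → midnight = 1 h 23 min; midnight → 5:38 AM = 5 h 38 min; span 7 h 1 min; less 10 min break → 6 h 51 min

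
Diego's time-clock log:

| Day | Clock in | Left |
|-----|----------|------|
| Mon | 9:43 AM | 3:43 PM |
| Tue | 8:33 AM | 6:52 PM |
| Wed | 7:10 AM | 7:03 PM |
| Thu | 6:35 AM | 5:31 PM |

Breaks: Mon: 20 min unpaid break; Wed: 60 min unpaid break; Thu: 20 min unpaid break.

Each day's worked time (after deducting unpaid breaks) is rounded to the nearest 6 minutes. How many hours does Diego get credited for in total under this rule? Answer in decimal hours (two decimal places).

37.50 hours

Mon: 9:43 AM–3:43 PM = 6 h 0 min − 20 min = 5 h 40 min → rounds to 5 h 42 min
Tue: 8:33 AM–6:52 PM = 10 h 19 min → rounds to 10 h 18 min
Wed: 7:10 AM–7:03 PM = 11 h 53 min − 60 min = 10 h 53 min → rounds to 10 h 54 min
Thu: 6:35 AM–5:31 PM = 10 h 56 min − 20 min = 10 h 36 min → rounds to 10 h 36 min
Total credited: 37 h 30 min.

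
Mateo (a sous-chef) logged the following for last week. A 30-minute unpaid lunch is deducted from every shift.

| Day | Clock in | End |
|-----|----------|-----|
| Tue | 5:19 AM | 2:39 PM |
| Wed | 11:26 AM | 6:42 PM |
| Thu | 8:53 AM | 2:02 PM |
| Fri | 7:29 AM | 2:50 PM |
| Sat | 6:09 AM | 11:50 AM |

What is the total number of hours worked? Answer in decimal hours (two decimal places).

32.28 hours

Tue: 5:19 AM–2:39 PM = 9 h 20 min; less 30 min break → 8 h 50 min
Wed: 11:26 AM–6:42 PM = 7 h 16 min; less 30 min break → 6 h 46 min
Thu: 8:53 AM–2:02 PM = 5 h 9 min; less 30 min break → 4 h 39 min
Fri: 7:29 AM–2:50 PM = 7 h 21 min; less 30 min break → 6 h 51 min
Sat: 6:09 AM–11:50 AM = 5 h 41 min; less 30 min break → 5 h 11 min
Total: 8 h 50 min + 6 h 46 min + 4 h 39 min + 6 h 51 min + 5 h 11 min = 32 h 17 min.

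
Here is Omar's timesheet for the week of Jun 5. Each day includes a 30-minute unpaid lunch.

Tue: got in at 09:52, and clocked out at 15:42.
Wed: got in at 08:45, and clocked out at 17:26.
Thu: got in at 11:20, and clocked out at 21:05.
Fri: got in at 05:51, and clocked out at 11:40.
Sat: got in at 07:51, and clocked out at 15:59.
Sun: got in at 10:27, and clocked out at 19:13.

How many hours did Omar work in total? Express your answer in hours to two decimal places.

Tue: 09:52–15:42 = 5 h 50 min; less 30 min break → 5 h 20 min
Wed: 08:45–17:26 = 8 h 41 min; less 30 min break → 8 h 11 min
Thu: 11:20–21:05 = 9 h 45 min; less 30 min break → 9 h 15 min
Fri: 05:51–11:40 = 5 h 49 min; less 30 min break → 5 h 19 min
Sat: 07:51–15:59 = 8 h 8 min; less 30 min break → 7 h 38 min
Sun: 10:27–19:13 = 8 h 46 min; less 30 min break → 8 h 16 min
Total: 5 h 20 min + 8 h 11 min + 9 h 15 min + 5 h 19 min + 7 h 38 min + 8 h 16 min = 43 h 59 min.

43.98 hours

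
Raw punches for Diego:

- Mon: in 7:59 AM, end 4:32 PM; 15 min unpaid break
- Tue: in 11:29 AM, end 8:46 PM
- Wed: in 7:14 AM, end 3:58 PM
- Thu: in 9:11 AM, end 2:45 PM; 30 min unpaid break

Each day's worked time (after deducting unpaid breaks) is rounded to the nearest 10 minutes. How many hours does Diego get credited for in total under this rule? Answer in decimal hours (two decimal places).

31.33 hours

Mon: 7:59 AM–4:32 PM = 8 h 33 min − 15 min = 8 h 18 min → rounds to 8 h 20 min
Tue: 11:29 AM–8:46 PM = 9 h 17 min → rounds to 9 h 20 min
Wed: 7:14 AM–3:58 PM = 8 h 44 min → rounds to 8 h 40 min
Thu: 9:11 AM–2:45 PM = 5 h 34 min − 30 min = 5 h 4 min → rounds to 5 h 0 min
Total credited: 31 h 20 min.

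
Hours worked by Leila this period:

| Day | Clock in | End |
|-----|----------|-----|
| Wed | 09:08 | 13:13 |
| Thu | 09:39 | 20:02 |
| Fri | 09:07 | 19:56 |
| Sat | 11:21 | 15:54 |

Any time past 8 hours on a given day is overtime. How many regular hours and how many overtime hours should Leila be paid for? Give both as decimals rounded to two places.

Wed: 09:08–13:13 = 4 h 5 min
Thu: 09:39–20:02 = 10 h 23 min
Fri: 09:07–19:56 = 10 h 49 min
Sat: 11:21–15:54 = 4 h 33 min
Wed reg 4 h 5 min / OT 0 h 0 min; Thu reg 8 h 0 min / OT 2 h 23 min; Fri reg 8 h 0 min / OT 2 h 49 min; Sat reg 4 h 33 min / OT 0 h 0 min.
Totals: regular 24 h 38 min, overtime 5 h 12 min.

Regular 24.63 hours, overtime 5.20 hours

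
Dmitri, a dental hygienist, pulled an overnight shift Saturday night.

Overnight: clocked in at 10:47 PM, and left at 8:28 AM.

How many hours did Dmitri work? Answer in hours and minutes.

Overnight: 10:47 PM → midnight = 1 h 13 min; midnight → 8:28 AM = 8 h 28 min; span 9 h 41 min

9 h 41 min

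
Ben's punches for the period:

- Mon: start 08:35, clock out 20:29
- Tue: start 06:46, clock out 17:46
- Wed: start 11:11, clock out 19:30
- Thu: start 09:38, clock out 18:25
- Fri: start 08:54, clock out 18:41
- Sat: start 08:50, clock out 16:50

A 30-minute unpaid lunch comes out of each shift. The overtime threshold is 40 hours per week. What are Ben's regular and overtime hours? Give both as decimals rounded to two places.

Regular 40.00 hours, overtime 14.78 hours

Mon: 08:35–20:29 = 11 h 54 min; less 30 min break → 11 h 24 min
Tue: 06:46–17:46 = 11 h 0 min; less 30 min break → 10 h 30 min
Wed: 11:11–19:30 = 8 h 19 min; less 30 min break → 7 h 49 min
Thu: 09:38–18:25 = 8 h 47 min; less 30 min break → 8 h 17 min
Fri: 08:54–18:41 = 9 h 47 min; less 30 min break → 9 h 17 min
Sat: 08:50–16:50 = 8 h 0 min; less 30 min break → 7 h 30 min
Total worked: 54 h 47 min = 54.78 h.
Threshold 40 h → overtime 14 h 47 min, regular 40 h 0 min.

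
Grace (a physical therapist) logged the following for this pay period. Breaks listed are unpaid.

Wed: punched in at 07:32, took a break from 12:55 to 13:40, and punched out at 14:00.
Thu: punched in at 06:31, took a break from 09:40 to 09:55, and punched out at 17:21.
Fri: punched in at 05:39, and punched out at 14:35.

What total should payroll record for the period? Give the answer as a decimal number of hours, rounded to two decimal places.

Wed: 07:32–14:00 = 6 h 28 min; less 45 min break → 5 h 43 min
Thu: 06:31–17:21 = 10 h 50 min; less 15 min break → 10 h 35 min
Fri: 05:39–14:35 = 8 h 56 min
Total: 5 h 43 min + 10 h 35 min + 8 h 56 min = 25 h 14 min.

25.23 hours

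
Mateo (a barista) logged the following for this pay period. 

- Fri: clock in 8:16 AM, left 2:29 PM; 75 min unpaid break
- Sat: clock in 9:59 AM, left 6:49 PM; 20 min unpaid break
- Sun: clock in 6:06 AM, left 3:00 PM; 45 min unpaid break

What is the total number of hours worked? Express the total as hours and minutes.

21 h 37 min

Fri: 8:16 AM–2:29 PM = 6 h 13 min; less 75 min break → 4 h 58 min
Sat: 9:59 AM–6:49 PM = 8 h 50 min; less 20 min break → 8 h 30 min
Sun: 6:06 AM–3:00 PM = 8 h 54 min; less 45 min break → 8 h 9 min
Total: 4 h 58 min + 8 h 30 min + 8 h 9 min = 21 h 37 min.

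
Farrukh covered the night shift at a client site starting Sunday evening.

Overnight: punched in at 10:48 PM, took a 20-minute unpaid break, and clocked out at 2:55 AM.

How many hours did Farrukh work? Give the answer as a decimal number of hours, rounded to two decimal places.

3.78 hours

Overnight: 10:48 PM → midnight = 1 h 12 min; midnight → 2:55 AM = 2 h 55 min; span 4 h 7 min; less 20 min break → 3 h 47 min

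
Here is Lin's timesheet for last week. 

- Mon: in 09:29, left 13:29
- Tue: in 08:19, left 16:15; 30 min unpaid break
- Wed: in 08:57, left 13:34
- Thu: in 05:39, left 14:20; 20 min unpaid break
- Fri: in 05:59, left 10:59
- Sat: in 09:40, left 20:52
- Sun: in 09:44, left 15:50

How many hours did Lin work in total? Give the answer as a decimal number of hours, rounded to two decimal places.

Mon: 09:29–13:29 = 4 h 0 min
Tue: 08:19–16:15 = 7 h 56 min; less 30 min break → 7 h 26 min
Wed: 08:57–13:34 = 4 h 37 min
Thu: 05:39–14:20 = 8 h 41 min; less 20 min break → 8 h 21 min
Fri: 05:59–10:59 = 5 h 0 min
Sat: 09:40–20:52 = 11 h 12 min
Sun: 09:44–15:50 = 6 h 6 min
Total: 4 h 0 min + 7 h 26 min + 4 h 37 min + 8 h 21 min + 5 h 0 min + 11 h 12 min + 6 h 6 min = 46 h 42 min.

46.70 hours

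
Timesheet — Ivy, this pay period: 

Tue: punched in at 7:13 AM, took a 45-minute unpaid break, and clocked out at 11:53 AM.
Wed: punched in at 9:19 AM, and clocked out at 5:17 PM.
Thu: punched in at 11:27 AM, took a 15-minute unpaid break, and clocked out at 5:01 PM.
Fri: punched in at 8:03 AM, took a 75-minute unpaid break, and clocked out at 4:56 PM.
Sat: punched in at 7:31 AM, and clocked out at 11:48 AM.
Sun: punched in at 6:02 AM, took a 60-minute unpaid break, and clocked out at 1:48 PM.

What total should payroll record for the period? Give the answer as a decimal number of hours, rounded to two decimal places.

35.88 hours

Tue: 7:13 AM–11:53 AM = 4 h 40 min; less 45 min break → 3 h 55 min
Wed: 9:19 AM–5:17 PM = 7 h 58 min
Thu: 11:27 AM–5:01 PM = 5 h 34 min; less 15 min break → 5 h 19 min
Fri: 8:03 AM–4:56 PM = 8 h 53 min; less 75 min break → 7 h 38 min
Sat: 7:31 AM–11:48 AM = 4 h 17 min
Sun: 6:02 AM–1:48 PM = 7 h 46 min; less 60 min break → 6 h 46 min
Total: 3 h 55 min + 7 h 58 min + 5 h 19 min + 7 h 38 min + 4 h 17 min + 6 h 46 min = 35 h 53 min.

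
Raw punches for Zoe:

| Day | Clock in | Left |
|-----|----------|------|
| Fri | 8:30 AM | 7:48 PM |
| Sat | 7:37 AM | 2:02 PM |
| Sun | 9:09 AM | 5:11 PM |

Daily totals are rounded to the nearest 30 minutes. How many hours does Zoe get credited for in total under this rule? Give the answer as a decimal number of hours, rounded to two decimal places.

26.00 hours

Fri: 8:30 AM–7:48 PM = 11 h 18 min → rounds to 11 h 30 min
Sat: 7:37 AM–2:02 PM = 6 h 25 min → rounds to 6 h 30 min
Sun: 9:09 AM–5:11 PM = 8 h 2 min → rounds to 8 h 0 min
Total credited: 26 h 0 min.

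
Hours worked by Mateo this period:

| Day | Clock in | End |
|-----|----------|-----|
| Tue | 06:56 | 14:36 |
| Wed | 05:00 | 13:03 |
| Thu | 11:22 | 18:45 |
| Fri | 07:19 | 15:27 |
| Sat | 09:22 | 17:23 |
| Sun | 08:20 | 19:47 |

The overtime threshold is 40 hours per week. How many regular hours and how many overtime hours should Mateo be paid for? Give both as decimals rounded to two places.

Tue: 06:56–14:36 = 7 h 40 min
Wed: 05:00–13:03 = 8 h 3 min
Thu: 11:22–18:45 = 7 h 23 min
Fri: 07:19–15:27 = 8 h 8 min
Sat: 09:22–17:23 = 8 h 1 min
Sun: 08:20–19:47 = 11 h 27 min
Total worked: 50 h 42 min = 50.70 h.
Threshold 40 h → overtime 10 h 42 min, regular 40 h 0 min.

Regular 40.00 hours, overtime 10.70 hours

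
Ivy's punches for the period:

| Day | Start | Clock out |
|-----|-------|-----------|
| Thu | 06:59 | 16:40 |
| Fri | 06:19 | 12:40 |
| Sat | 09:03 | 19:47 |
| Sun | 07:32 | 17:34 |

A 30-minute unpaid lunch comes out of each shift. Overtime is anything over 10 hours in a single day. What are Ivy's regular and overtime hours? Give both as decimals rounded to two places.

Regular 34.57 hours, overtime 0.23 hours

Thu: 06:59–16:40 = 9 h 41 min; less 30 min break → 9 h 11 min
Fri: 06:19–12:40 = 6 h 21 min; less 30 min break → 5 h 51 min
Sat: 09:03–19:47 = 10 h 44 min; less 30 min break → 10 h 14 min
Sun: 07:32–17:34 = 10 h 2 min; less 30 min break → 9 h 32 min
Thu reg 9 h 11 min / OT 0 h 0 min; Fri reg 5 h 51 min / OT 0 h 0 min; Sat reg 10 h 0 min / OT 0 h 14 min; Sun reg 9 h 32 min / OT 0 h 0 min.
Totals: regular 34 h 34 min, overtime 0 h 14 min.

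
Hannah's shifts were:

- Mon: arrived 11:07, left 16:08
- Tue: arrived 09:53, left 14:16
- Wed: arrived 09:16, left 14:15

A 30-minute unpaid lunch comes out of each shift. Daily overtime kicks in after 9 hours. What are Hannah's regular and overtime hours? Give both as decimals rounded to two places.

Mon: 11:07–16:08 = 5 h 1 min; less 30 min break → 4 h 31 min
Tue: 09:53–14:16 = 4 h 23 min; less 30 min break → 3 h 53 min
Wed: 09:16–14:15 = 4 h 59 min; less 30 min break → 4 h 29 min
Mon reg 4 h 31 min / OT 0 h 0 min; Tue reg 3 h 53 min / OT 0 h 0 min; Wed reg 4 h 29 min / OT 0 h 0 min.
Totals: regular 12 h 53 min, overtime 0 h 0 min.

Regular 12.88 hours, overtime 0.00 hours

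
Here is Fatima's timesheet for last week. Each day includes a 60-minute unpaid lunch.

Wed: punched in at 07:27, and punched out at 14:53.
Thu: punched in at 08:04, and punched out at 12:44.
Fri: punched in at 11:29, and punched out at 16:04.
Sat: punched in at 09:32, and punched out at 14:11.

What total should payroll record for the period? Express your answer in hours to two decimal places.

17.33 hours

Wed: 07:27–14:53 = 7 h 26 min; less 60 min break → 6 h 26 min
Thu: 08:04–12:44 = 4 h 40 min; less 60 min break → 3 h 40 min
Fri: 11:29–16:04 = 4 h 35 min; less 60 min break → 3 h 35 min
Sat: 09:32–14:11 = 4 h 39 min; less 60 min break → 3 h 39 min
Total: 6 h 26 min + 3 h 40 min + 3 h 35 min + 3 h 39 min = 17 h 20 min.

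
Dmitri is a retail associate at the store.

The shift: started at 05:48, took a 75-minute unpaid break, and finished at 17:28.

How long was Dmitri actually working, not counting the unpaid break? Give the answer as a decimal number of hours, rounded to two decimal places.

The shift: 05:48–17:28 = 11 h 40 min; less 75 min break → 10 h 25 min

10.42 hours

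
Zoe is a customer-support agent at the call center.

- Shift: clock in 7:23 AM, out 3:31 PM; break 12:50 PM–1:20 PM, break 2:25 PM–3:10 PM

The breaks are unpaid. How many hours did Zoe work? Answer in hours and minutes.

Shift: 7:23 AM–3:31 PM = 8 h 8 min; less 75 min break → 6 h 53 min

6 h 53 min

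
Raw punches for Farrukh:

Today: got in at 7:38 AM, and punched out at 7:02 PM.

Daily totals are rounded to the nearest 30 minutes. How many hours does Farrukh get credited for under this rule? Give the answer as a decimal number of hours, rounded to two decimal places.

Today: 7:38 AM–7:02 PM = 11 h 24 min → rounds to 11 h 30 min

11.50 hours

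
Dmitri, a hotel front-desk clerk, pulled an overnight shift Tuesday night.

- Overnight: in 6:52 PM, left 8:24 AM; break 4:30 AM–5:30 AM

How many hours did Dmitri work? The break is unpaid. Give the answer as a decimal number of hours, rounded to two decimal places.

Overnight: 6:52 PM → midnight = 5 h 8 min; midnight → 8:24 AM = 8 h 24 min; span 13 h 32 min; less 60 min break → 12 h 32 min

12.53 hours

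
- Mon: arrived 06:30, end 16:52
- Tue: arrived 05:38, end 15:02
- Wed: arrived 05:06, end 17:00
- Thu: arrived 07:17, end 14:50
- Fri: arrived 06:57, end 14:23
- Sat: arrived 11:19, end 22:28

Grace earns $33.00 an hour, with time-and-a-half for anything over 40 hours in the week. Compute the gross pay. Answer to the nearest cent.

Mon: 06:30–16:52 = 10 h 22 min
Tue: 05:38–15:02 = 9 h 24 min
Wed: 05:06–17:00 = 11 h 54 min
Thu: 07:17–14:50 = 7 h 33 min
Fri: 06:57–14:23 = 7 h 26 min
Sat: 11:19–22:28 = 11 h 9 min
Total worked: 57 h 48 min = 3468 min.
Regular 40 h 0 min = 2400 min at $33.00/h; overtime 17 h 48 min = 1068 min at $49.50/h.
Pay = (2400 × $33.00 + 1068 × $49.50) ÷ 60 = $2201.10.

$2201.10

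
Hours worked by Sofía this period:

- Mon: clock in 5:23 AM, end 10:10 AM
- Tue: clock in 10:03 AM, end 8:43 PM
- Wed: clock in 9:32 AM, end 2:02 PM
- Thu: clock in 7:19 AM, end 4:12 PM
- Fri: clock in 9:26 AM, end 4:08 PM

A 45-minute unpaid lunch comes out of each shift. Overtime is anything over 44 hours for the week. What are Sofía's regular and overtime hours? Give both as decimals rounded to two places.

Regular 31.78 hours, overtime 0.00 hours

Mon: 5:23 AM–10:10 AM = 4 h 47 min; less 45 min break → 4 h 2 min
Tue: 10:03 AM–8:43 PM = 10 h 40 min; less 45 min break → 9 h 55 min
Wed: 9:32 AM–2:02 PM = 4 h 30 min; less 45 min break → 3 h 45 min
Thu: 7:19 AM–4:12 PM = 8 h 53 min; less 45 min break → 8 h 8 min
Fri: 9:26 AM–4:08 PM = 6 h 42 min; less 45 min break → 5 h 57 min
Total worked: 31 h 47 min = 31.78 h.
Threshold 44 h → overtime 0 h 0 min, regular 31 h 47 min.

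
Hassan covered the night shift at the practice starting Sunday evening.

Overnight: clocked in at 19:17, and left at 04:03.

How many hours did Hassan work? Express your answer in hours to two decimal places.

Overnight: 19:17 → midnight = 4 h 43 min; midnight → 04:03 = 4 h 3 min; span 8 h 46 min

8.77 hours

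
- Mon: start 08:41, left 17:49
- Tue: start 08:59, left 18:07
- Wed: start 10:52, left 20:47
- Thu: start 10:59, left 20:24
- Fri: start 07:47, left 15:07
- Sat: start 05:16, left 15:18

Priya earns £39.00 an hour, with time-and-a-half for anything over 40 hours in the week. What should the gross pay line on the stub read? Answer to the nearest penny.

£2435.55

Mon: 08:41–17:49 = 9 h 8 min
Tue: 08:59–18:07 = 9 h 8 min
Wed: 10:52–20:47 = 9 h 55 min
Thu: 10:59–20:24 = 9 h 25 min
Fri: 07:47–15:07 = 7 h 20 min
Sat: 05:16–15:18 = 10 h 2 min
Total worked: 54 h 58 min = 3298 min.
Regular 40 h 0 min = 2400 min at £39.00/h; overtime 14 h 58 min = 898 min at £58.50/h.
Pay = (2400 × £39.00 + 898 × £58.50) ÷ 60 = £2435.55.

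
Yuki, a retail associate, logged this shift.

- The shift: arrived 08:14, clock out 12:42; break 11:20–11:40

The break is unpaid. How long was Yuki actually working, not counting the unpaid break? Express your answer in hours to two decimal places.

4.13 hours

The shift: 08:14–12:42 = 4 h 28 min; less 20 min break → 4 h 8 min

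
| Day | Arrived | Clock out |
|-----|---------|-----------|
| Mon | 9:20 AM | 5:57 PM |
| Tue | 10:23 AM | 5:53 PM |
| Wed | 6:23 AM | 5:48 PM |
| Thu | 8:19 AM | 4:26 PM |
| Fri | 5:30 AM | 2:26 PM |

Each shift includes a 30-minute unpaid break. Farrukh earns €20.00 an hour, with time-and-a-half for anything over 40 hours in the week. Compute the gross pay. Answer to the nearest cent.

€862.50

Mon: 9:20 AM–5:57 PM = 8 h 37 min; less 30 min break → 8 h 7 min
Tue: 10:23 AM–5:53 PM = 7 h 30 min; less 30 min break → 7 h 0 min
Wed: 6:23 AM–5:48 PM = 11 h 25 min; less 30 min break → 10 h 55 min
Thu: 8:19 AM–4:26 PM = 8 h 7 min; less 30 min break → 7 h 37 min
Fri: 5:30 AM–2:26 PM = 8 h 56 min; less 30 min break → 8 h 26 min
Total worked: 42 h 5 min = 2525 min.
Regular 40 h 0 min = 2400 min at €20.00/h; overtime 2 h 5 min = 125 min at €30.00/h.
Pay = (2400 × €20.00 + 125 × €30.00) ÷ 60 = €862.50.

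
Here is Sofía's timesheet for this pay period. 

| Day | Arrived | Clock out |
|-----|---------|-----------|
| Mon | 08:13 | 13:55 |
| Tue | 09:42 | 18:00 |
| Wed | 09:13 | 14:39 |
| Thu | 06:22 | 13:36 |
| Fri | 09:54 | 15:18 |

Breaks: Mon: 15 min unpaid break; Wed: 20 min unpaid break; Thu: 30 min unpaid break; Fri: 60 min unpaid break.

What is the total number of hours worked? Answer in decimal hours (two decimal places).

29.98 hours

Mon: 08:13–13:55 = 5 h 42 min; less 15 min break → 5 h 27 min
Tue: 09:42–18:00 = 8 h 18 min
Wed: 09:13–14:39 = 5 h 26 min; less 20 min break → 5 h 6 min
Thu: 06:22–13:36 = 7 h 14 min; less 30 min break → 6 h 44 min
Fri: 09:54–15:18 = 5 h 24 min; less 60 min break → 4 h 24 min
Total: 5 h 27 min + 8 h 18 min + 5 h 6 min + 6 h 44 min + 4 h 24 min = 29 h 59 min.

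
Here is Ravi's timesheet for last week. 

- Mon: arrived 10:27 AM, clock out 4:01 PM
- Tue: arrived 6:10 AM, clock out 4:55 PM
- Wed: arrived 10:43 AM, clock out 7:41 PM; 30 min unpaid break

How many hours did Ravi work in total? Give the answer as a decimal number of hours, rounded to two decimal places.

Mon: 10:27 AM–4:01 PM = 5 h 34 min
Tue: 6:10 AM–4:55 PM = 10 h 45 min
Wed: 10:43 AM–7:41 PM = 8 h 58 min; less 30 min break → 8 h 28 min
Total: 5 h 34 min + 10 h 45 min + 8 h 28 min = 24 h 47 min.

24.78 hours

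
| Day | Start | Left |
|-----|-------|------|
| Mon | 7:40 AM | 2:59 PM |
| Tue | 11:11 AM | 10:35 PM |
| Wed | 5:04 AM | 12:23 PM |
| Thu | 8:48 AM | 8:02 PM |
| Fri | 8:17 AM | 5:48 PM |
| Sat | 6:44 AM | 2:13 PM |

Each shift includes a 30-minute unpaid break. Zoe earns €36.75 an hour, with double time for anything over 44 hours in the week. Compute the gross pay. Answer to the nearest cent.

Mon: 7:40 AM–2:59 PM = 7 h 19 min; less 30 min break → 6 h 49 min
Tue: 11:11 AM–10:35 PM = 11 h 24 min; less 30 min break → 10 h 54 min
Wed: 5:04 AM–12:23 PM = 7 h 19 min; less 30 min break → 6 h 49 min
Thu: 8:48 AM–8:02 PM = 11 h 14 min; less 30 min break → 10 h 44 min
Fri: 8:17 AM–5:48 PM = 9 h 31 min; less 30 min break → 9 h 1 min
Sat: 6:44 AM–2:13 PM = 7 h 29 min; less 30 min break → 6 h 59 min
Total worked: 51 h 16 min = 3076 min.
Regular 44 h 0 min = 2640 min at €36.75/h; overtime 7 h 16 min = 436 min at €73.50/h.
Pay = (2640 × €36.75 + 436 × €73.50) ÷ 60 = €2151.10.

€2151.10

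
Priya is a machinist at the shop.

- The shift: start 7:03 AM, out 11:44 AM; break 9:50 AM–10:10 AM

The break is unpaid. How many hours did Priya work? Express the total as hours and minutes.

4 h 21 min

The shift: 7:03 AM–11:44 AM = 4 h 41 min; less 20 min break → 4 h 21 min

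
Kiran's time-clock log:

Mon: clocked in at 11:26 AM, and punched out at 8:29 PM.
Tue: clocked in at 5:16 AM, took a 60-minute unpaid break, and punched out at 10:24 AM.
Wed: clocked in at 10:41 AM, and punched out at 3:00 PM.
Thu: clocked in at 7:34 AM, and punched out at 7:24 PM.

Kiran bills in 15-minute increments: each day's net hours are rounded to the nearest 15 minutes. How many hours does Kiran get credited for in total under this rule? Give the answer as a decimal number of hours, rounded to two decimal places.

29.25 hours

Mon: 11:26 AM–8:29 PM = 9 h 3 min → rounds to 9 h 0 min
Tue: 5:16 AM–10:24 AM = 5 h 8 min − 60 min = 4 h 8 min → rounds to 4 h 15 min
Wed: 10:41 AM–3:00 PM = 4 h 19 min → rounds to 4 h 15 min
Thu: 7:34 AM–7:24 PM = 11 h 50 min → rounds to 11 h 45 min
Total credited: 29 h 15 min.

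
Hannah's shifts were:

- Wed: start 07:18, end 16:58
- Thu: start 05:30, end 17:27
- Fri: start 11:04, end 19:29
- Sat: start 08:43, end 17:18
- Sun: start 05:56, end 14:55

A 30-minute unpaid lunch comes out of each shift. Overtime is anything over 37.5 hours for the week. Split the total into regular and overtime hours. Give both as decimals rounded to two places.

Regular 37.50 hours, overtime 7.60 hours

Wed: 07:18–16:58 = 9 h 40 min; less 30 min break → 9 h 10 min
Thu: 05:30–17:27 = 11 h 57 min; less 30 min break → 11 h 27 min
Fri: 11:04–19:29 = 8 h 25 min; less 30 min break → 7 h 55 min
Sat: 08:43–17:18 = 8 h 35 min; less 30 min break → 8 h 5 min
Sun: 05:56–14:55 = 8 h 59 min; less 30 min break → 8 h 29 min
Total worked: 45 h 6 min = 45.10 h.
Threshold 37.5 h → overtime 7 h 36 min, regular 37 h 30 min.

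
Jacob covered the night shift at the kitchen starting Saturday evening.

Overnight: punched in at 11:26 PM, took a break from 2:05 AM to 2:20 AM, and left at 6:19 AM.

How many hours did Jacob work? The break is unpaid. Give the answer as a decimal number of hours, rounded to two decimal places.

Overnight: 11:26 PM → midnight = 0 h 34 min; midnight → 6:19 AM = 6 h 19 min; span 6 h 53 min; less 15 min break → 6 h 38 min

6.63 hours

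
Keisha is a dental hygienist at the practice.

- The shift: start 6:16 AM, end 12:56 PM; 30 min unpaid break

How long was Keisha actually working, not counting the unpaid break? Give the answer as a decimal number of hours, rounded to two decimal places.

6.17 hours

The shift: 6:16 AM–12:56 PM = 6 h 40 min; less 30 min break → 6 h 10 min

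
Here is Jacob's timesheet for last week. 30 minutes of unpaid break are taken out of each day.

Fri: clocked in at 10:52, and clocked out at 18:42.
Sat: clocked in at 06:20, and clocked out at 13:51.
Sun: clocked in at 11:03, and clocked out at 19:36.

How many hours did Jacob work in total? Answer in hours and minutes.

22 h 24 min

Fri: 10:52–18:42 = 7 h 50 min; less 30 min break → 7 h 20 min
Sat: 06:20–13:51 = 7 h 31 min; less 30 min break → 7 h 1 min
Sun: 11:03–19:36 = 8 h 33 min; less 30 min break → 8 h 3 min
Total: 7 h 20 min + 7 h 1 min + 8 h 3 min = 22 h 24 min.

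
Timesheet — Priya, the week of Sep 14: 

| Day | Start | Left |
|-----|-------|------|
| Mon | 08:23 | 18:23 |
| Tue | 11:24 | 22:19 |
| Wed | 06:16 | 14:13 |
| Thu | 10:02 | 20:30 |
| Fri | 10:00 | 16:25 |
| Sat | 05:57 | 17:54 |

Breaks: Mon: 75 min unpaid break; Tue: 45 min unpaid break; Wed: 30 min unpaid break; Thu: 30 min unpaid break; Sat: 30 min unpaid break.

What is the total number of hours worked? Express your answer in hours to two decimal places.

54.20 hours

Mon: 08:23–18:23 = 10 h 0 min; less 75 min break → 8 h 45 min
Tue: 11:24–22:19 = 10 h 55 min; less 45 min break → 10 h 10 min
Wed: 06:16–14:13 = 7 h 57 min; less 30 min break → 7 h 27 min
Thu: 10:02–20:30 = 10 h 28 min; less 30 min break → 9 h 58 min
Fri: 10:00–16:25 = 6 h 25 min
Sat: 05:57–17:54 = 11 h 57 min; less 30 min break → 11 h 27 min
Total: 8 h 45 min + 10 h 10 min + 7 h 27 min + 9 h 58 min + 6 h 25 min + 11 h 27 min = 54 h 12 min.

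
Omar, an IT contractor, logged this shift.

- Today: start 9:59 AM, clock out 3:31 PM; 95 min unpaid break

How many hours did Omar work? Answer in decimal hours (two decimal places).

3.95 hours

Today: 9:59 AM–3:31 PM = 5 h 32 min; less 95 min break → 3 h 57 min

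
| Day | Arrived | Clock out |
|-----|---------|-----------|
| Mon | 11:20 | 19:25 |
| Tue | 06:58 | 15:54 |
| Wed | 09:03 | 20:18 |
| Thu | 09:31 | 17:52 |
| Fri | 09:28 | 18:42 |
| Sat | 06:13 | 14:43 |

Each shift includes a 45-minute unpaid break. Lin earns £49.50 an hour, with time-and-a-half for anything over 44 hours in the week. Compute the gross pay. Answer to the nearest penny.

Mon: 11:20–19:25 = 8 h 5 min; less 45 min break → 7 h 20 min
Tue: 06:58–15:54 = 8 h 56 min; less 45 min break → 8 h 11 min
Wed: 09:03–20:18 = 11 h 15 min; less 45 min break → 10 h 30 min
Thu: 09:31–17:52 = 8 h 21 min; less 45 min break → 7 h 36 min
Fri: 09:28–18:42 = 9 h 14 min; less 45 min break → 8 h 29 min
Sat: 06:13–14:43 = 8 h 30 min; less 45 min break → 7 h 45 min
Total worked: 49 h 51 min = 2991 min.
Regular 44 h 0 min = 2640 min at £49.50/h; overtime 5 h 51 min = 351 min at £74.25/h.
Pay = (2640 × £49.50 + 351 × £74.25) ÷ 60 = £2612.36.

£2612.36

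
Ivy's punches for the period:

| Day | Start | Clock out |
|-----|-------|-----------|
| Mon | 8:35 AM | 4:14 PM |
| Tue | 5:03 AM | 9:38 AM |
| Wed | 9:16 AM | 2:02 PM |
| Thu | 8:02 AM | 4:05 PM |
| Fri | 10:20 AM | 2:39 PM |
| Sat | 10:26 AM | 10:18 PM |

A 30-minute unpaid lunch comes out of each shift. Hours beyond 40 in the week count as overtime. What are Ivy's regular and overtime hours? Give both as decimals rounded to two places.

Regular 38.23 hours, overtime 0.00 hours

Mon: 8:35 AM–4:14 PM = 7 h 39 min; less 30 min break → 7 h 9 min
Tue: 5:03 AM–9:38 AM = 4 h 35 min; less 30 min break → 4 h 5 min
Wed: 9:16 AM–2:02 PM = 4 h 46 min; less 30 min break → 4 h 16 min
Thu: 8:02 AM–4:05 PM = 8 h 3 min; less 30 min break → 7 h 33 min
Fri: 10:20 AM–2:39 PM = 4 h 19 min; less 30 min break → 3 h 49 min
Sat: 10:26 AM–10:18 PM = 11 h 52 min; less 30 min break → 11 h 22 min
Total worked: 38 h 14 min = 38.23 h.
Threshold 40 h → overtime 0 h 0 min, regular 38 h 14 min.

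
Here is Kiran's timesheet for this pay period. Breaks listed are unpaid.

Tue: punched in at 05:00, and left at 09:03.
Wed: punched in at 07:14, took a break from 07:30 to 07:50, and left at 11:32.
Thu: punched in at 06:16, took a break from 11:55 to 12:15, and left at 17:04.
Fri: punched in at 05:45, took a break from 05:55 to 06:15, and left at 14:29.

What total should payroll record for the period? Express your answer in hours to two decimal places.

Tue: 05:00–09:03 = 4 h 3 min
Wed: 07:14–11:32 = 4 h 18 min; less 20 min break → 3 h 58 min
Thu: 06:16–17:04 = 10 h 48 min; less 20 min break → 10 h 28 min
Fri: 05:45–14:29 = 8 h 44 min; less 20 min break → 8 h 24 min
Total: 4 h 3 min + 3 h 58 min + 10 h 28 min + 8 h 24 min = 26 h 53 min.

26.88 hours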